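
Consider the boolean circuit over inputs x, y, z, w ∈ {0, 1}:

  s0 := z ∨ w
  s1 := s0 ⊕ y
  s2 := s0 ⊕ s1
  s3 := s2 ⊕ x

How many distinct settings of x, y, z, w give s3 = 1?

s3 = s2 ⊕ x must be 1, so s2 and x differ.
Enumerating the 16 input combinations, 8 give s3 = 1 and 8 give s3 = 0.

8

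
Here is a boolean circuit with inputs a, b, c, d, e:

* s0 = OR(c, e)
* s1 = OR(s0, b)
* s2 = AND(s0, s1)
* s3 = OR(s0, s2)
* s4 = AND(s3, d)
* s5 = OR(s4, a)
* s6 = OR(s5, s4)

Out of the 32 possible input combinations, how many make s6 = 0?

10

s6 = OR(s5, s4) must be 0, so both s5 = 0 and s4 = 0.
s5 = OR(s4, a) must be 0, so both s4 = 0 and a = 0.
Enumerating the 32 input combinations, 10 give s6 = 0 and 22 give s6 = 1.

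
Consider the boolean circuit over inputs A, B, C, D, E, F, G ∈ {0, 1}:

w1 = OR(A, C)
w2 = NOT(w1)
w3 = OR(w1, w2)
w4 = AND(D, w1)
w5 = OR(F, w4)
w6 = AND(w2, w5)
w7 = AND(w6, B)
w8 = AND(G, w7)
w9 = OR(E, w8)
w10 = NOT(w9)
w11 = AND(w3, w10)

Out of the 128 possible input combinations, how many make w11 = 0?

66

w11 = AND(w3, w10) must be 0, so at least one of w3, w10 is 0.
Enumerating the 128 input combinations, 66 give w11 = 0 and 62 give w11 = 1.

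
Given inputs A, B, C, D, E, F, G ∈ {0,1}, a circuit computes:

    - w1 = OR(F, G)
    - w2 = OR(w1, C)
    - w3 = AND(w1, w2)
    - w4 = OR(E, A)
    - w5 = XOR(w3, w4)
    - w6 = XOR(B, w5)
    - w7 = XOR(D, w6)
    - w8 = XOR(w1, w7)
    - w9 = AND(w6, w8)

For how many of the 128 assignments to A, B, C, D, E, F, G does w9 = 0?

w9 = AND(w6, w8) must be 0, so at least one of w6, w8 is 0.
Enumerating the 128 input combinations, 96 give w9 = 0 and 32 give w9 = 1.

96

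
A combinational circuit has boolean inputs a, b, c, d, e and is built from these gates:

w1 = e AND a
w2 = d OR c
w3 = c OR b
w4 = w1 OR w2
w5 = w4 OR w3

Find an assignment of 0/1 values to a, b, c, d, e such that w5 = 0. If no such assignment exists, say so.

a=1, b=0, c=0, d=0, e=0

w5 = w4 OR w3 must be 0, so both w4 = 0 and w3 = 0.
w4 = w1 OR w2 must be 0, so both w1 = 0 and w2 = 0.
w3 = c OR b must be 0, so both c = 0 and b = 0.
Check with a=1, b=0, c=0, d=0, e=0:
w1 = e AND a = 0 AND 1 = 0
w2 = d OR c = 0 OR 0 = 0
w3 = c OR b = 0 OR 0 = 0
w4 = w1 OR w2 = 0 OR 0 = 0
w5 = w4 OR w3 = 0 OR 0 = 0
So w5 = 0 as required.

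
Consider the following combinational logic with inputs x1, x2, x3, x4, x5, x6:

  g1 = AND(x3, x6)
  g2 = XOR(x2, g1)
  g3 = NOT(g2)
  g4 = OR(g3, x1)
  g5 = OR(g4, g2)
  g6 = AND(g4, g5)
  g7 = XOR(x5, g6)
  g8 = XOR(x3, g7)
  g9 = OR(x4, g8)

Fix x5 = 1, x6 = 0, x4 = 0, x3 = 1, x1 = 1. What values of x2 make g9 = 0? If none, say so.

no solution exists

With x5 = 1, x6 = 0, x4 = 0, x3 = 1, x1 = 1 fixed, none of the 2 settings of x2 give g9 = 0.
For example, with x2=0:
g1 = AND(x3, x6) = AND(1, 0) = 0
g2 = XOR(x2, g1) = XOR(0, 0) = 0
g3 = NOT(g2) = NOT 0 = 1
g4 = OR(g3, x1) = OR(1, 1) = 1
g5 = OR(g4, g2) = OR(1, 0) = 1
g6 = AND(g4, g5) = AND(1, 1) = 1
g7 = XOR(x5, g6) = XOR(1, 1) = 0
g8 = XOR(x3, g7) = XOR(1, 0) = 1
g9 = OR(x4, g8) = OR(0, 1) = 1
giving g9 = 1 ≠ 0.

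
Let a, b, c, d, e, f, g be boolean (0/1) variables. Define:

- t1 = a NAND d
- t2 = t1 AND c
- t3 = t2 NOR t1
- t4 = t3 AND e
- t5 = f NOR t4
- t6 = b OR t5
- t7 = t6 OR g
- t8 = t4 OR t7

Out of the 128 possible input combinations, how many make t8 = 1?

114

t8 = t4 OR t7 must be 1, so at least one of t4, t7 is 1.
Enumerating the 128 input combinations, 114 give t8 = 1 and 14 give t8 = 0.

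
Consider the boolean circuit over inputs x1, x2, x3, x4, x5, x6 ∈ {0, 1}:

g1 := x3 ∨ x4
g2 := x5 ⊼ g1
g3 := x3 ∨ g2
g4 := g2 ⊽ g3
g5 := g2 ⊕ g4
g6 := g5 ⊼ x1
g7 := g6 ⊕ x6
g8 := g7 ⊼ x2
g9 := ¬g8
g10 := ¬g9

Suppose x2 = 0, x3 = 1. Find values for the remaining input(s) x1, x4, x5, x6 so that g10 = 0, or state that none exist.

no solution exists

With x2 = 0, x3 = 1 fixed, none of the 16 settings of x1, x4, x5, x6 give g10 = 0.
For example, with x1=1, x4=0, x5=1, x6=1:
g1 = x3 ∨ x4 = 1 ∨ 0 = 1
g2 = x5 ⊼ g1 = 1 ⊼ 1 = 0
g3 = x3 ∨ g2 = 1 ∨ 0 = 1
g4 = g2 ⊽ g3 = 0 ⊽ 1 = 0
g5 = g2 ⊕ g4 = 0 ⊕ 0 = 0
g6 = g5 ⊼ x1 = 0 ⊼ 1 = 1
g7 = g6 ⊕ x6 = 1 ⊕ 1 = 0
g8 = g7 ⊼ x2 = 0 ⊼ 0 = 1
g9 = ¬g8 = ¬1 = 0
g10 = ¬g9 = ¬0 = 1
giving g10 = 1 ≠ 0.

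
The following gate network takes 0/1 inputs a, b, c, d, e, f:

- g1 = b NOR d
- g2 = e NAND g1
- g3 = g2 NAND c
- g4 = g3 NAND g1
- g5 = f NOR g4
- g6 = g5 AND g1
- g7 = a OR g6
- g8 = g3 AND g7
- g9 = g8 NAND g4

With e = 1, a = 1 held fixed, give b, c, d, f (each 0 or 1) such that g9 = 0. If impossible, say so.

Check with e = 1, a = 1 and b=1, c=0, d=1, f=0:
g1 = b NOR d = 1 NOR 1 = 0
g2 = e NAND g1 = 1 NAND 0 = 1
g3 = g2 NAND c = 1 NAND 0 = 1
g4 = g3 NAND g1 = 1 NAND 0 = 1
g5 = f NOR g4 = 0 NOR 1 = 0
g6 = g5 AND g1 = 0 AND 0 = 0
g7 = a OR g6 = 1 OR 0 = 1
g8 = g3 AND g7 = 1 AND 1 = 1
g9 = g8 NAND g4 = 1 NAND 1 = 0
So g9 = 0.

b=1, c=0, d=1, f=0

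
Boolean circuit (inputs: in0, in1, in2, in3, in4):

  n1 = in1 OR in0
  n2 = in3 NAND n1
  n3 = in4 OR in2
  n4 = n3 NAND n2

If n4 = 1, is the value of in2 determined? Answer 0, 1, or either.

either

Both values of in2 occur among assignments with n4 = 1:
  in2=0: in0=0, in1=0, in2=0, in3=0, in4=0
  in2=1: in0=0, in1=1, in2=1, in3=1, in4=0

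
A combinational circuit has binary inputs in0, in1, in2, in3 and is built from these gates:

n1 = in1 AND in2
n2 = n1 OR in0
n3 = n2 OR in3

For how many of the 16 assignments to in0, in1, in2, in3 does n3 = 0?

3

n3 = n2 OR in3 must be 0, so both n2 = 0 and in3 = 0.
n2 = n1 OR in0 must be 0, so both n1 = 0 and in0 = 0.
Satisfying assignments:
  in0=0, in1=0, in2=0, in3=0
  in0=0, in1=0, in2=1, in3=0
  in0=0, in1=1, in2=0, in3=0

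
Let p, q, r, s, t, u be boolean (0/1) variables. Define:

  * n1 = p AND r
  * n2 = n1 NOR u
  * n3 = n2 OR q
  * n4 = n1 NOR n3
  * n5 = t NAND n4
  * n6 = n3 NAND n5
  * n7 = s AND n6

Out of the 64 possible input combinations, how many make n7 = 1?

10

n7 = s AND n6 must be 1, so both s = 1 and n6 = 1.
n6 = n3 NAND n5 must be 1, so at least one of n3, n5 is 0.
Enumerating the 64 input combinations, 10 give n7 = 1 and 54 give n7 = 0.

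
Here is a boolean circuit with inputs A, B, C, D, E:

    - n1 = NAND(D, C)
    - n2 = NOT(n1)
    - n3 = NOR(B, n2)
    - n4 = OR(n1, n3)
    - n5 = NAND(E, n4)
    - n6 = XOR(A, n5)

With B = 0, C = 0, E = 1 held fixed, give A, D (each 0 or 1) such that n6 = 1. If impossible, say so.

n6 = XOR(A, n5) must be 1, so A and n5 differ.
Check with B = 0, C = 0, E = 1 and A=1, D=0:
n1 = NAND(D, C) = NAND(0, 0) = 1
n2 = NOT(n1) = NOT 1 = 0
n3 = NOR(B, n2) = NOR(0, 0) = 1
n4 = OR(n1, n3) = OR(1, 1) = 1
n5 = NAND(E, n4) = NAND(1, 1) = 0
n6 = XOR(A, n5) = XOR(1, 0) = 1
So n6 = 1.

A=1, D=0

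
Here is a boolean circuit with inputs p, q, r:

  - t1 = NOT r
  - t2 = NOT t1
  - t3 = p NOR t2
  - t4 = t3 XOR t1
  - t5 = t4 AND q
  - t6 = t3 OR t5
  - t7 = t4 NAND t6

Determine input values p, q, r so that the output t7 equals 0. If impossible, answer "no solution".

p=1 q=1 r=0

t7 = t4 NAND t6 must be 0, so both t4 = 1 and t6 = 1.
t4 = t3 XOR t1 must be 1, so t3 and t1 differ.
t6 = t3 OR t5 must be 1, so at least one of t3, t5 is 1.
Check with p=1 q=1 r=0:
t1 = NOT r = NOT 0 = 1
t2 = NOT t1 = NOT 1 = 0
t3 = p NOR t2 = 1 NOR 0 = 0
t4 = t3 XOR t1 = 0 XOR 1 = 1
t5 = t4 AND q = 1 AND 1 = 1
t6 = t3 OR t5 = 0 OR 1 = 1
t7 = t4 NAND t6 = 1 NAND 1 = 0
So t7 = 0 as required.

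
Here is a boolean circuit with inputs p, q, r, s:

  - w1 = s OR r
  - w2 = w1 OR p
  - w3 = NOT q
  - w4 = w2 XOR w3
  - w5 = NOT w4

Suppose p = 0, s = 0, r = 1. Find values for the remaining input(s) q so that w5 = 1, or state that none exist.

w5 = NOT w4 must be 1, so w4 = 0.
Check with p = 0, s = 0, r = 1 and q=0:
w1 = s OR r = 0 OR 1 = 1
w2 = w1 OR p = 1 OR 0 = 1
w3 = NOT q = NOT 0 = 1
w4 = w2 XOR w3 = 1 XOR 1 = 0
w5 = NOT w4 = NOT 0 = 1
So w5 = 1.

q=0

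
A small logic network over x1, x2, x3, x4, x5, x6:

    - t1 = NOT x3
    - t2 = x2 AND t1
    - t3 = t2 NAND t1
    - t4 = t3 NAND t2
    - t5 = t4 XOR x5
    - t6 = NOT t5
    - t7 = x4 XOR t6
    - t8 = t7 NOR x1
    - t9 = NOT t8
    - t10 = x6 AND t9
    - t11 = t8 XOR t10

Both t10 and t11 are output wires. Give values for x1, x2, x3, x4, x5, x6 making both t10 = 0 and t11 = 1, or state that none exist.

Check with x1=0, x2=0, x3=1, x4=1, x5=1, x6=0:
t1 = NOT x3 = NOT 1 = 0
t2 = x2 AND t1 = 0 AND 0 = 0
t3 = t2 NAND t1 = 0 NAND 0 = 1
t4 = t3 NAND t2 = 1 NAND 0 = 1
t5 = t4 XOR x5 = 1 XOR 1 = 0
t6 = NOT t5 = NOT 0 = 1
t7 = x4 XOR t6 = 1 XOR 1 = 0
t8 = t7 NOR x1 = 0 NOR 0 = 1
t9 = NOT t8 = NOT 1 = 0
t10 = x6 AND t9 = 0 AND 0 = 0
t11 = t8 XOR t10 = 1 XOR 0 = 1
So t10 = 0 and t11 = 1.

x1=0, x2=0, x3=1, x4=1, x5=1, x6=0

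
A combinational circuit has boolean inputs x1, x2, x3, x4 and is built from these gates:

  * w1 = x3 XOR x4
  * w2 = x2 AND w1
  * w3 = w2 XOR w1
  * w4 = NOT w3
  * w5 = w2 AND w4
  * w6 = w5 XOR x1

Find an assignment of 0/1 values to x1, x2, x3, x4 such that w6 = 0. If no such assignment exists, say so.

Check with x1=0, x2=0, x3=0, x4=1:
w1 = x3 XOR x4 = 0 XOR 1 = 1
w2 = x2 AND w1 = 0 AND 1 = 0
w3 = w2 XOR w1 = 0 XOR 1 = 1
w4 = NOT w3 = NOT 1 = 0
w5 = w2 AND w4 = 0 AND 0 = 0
w6 = w5 XOR x1 = 0 XOR 0 = 0
So w6 = 0 as required.

x1=0, x2=0, x3=0, x4=1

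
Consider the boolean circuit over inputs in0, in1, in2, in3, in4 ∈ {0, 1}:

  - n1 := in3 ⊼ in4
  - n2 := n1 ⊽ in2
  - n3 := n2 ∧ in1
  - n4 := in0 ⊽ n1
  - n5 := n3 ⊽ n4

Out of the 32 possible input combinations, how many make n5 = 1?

n5 = n3 ⊽ n4 must be 1, so both n3 = 0 and n4 = 0.
n3 = n2 ∧ in1 must be 0, so at least one of n2, in1 is 0.
Enumerating the 32 input combinations, 27 give n5 = 1 and 5 give n5 = 0.

27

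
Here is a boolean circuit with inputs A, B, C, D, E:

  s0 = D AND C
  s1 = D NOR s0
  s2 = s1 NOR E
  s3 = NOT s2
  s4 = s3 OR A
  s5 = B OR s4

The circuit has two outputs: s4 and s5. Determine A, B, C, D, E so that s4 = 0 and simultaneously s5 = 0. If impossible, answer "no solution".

A=0 B=0 C=1 D=1 E=0

Check with A=0 B=0 C=1 D=1 E=0:
s0 = D AND C = 1 AND 1 = 1
s1 = D NOR s0 = 1 NOR 1 = 0
s2 = s1 NOR E = 0 NOR 0 = 1
s3 = NOT s2 = NOT 1 = 0
s4 = s3 OR A = 0 OR 0 = 0
s5 = B OR s4 = 0 OR 0 = 0
So s4 = 0 and s5 = 0.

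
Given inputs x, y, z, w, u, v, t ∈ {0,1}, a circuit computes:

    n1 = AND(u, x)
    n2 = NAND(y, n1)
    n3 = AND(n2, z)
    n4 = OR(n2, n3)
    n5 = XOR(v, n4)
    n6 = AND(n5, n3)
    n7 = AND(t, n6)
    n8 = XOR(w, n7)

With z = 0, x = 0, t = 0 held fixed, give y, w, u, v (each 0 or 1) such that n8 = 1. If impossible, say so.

n8 = XOR(w, n7) must be 1, so w and n7 differ.
Check with z = 0, x = 0, t = 0 and y=1, w=1, u=1, v=0:
n1 = AND(u, x) = AND(1, 0) = 0
n2 = NAND(y, n1) = NAND(1, 0) = 1
n3 = AND(n2, z) = AND(1, 0) = 0
n4 = OR(n2, n3) = OR(1, 0) = 1
n5 = XOR(v, n4) = XOR(0, 1) = 1
n6 = AND(n5, n3) = AND(1, 0) = 0
n7 = AND(t, n6) = AND(0, 0) = 0
n8 = XOR(w, n7) = XOR(1, 0) = 1
So n8 = 1.

y=1 w=1 u=1 v=0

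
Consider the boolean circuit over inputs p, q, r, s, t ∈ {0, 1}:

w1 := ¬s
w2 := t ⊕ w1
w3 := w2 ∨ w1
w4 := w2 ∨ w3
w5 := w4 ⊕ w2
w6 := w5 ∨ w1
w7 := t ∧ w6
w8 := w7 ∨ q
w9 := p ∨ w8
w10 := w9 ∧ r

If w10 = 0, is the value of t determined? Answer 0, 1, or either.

Both values of t occur among assignments with w10 = 0:
  t=0: p=0, q=0, r=0, s=0, t=0
  t=1: p=0, q=0, r=0, s=0, t=1

either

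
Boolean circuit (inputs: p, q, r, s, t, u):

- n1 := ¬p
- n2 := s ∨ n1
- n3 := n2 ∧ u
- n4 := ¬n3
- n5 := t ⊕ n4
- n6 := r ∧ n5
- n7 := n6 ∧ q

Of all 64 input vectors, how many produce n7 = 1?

8

n7 = n6 ∧ q must be 1, so both n6 = 1 and q = 1.
n6 = r ∧ n5 must be 1, so both r = 1 and n5 = 1.
n5 = t ⊕ n4 must be 1, so t and n4 differ.
Enumerating the 64 input combinations, 8 give n7 = 1 and 56 give n7 = 0.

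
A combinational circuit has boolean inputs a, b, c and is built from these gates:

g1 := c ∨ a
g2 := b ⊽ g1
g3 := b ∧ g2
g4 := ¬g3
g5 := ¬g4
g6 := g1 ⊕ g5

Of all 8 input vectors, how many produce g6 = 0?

2

g6 = g1 ⊕ g5 must be 0, so g1 and g5 are equal.
Enumerating the 8 input combinations, 2 give g6 = 0 and 6 give g6 = 1.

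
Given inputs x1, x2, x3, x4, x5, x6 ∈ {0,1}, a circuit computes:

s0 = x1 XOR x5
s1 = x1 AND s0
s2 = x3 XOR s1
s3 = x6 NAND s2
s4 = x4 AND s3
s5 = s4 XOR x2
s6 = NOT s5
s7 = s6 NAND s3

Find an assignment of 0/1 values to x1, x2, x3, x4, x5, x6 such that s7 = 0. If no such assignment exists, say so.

s7 = s6 NAND s3 must be 0, so both s6 = 1 and s3 = 1.
Check with x1=1 x2=0 x3=1 x4=0 x5=0 x6=0:
s0 = x1 XOR x5 = 1 XOR 0 = 1
s1 = x1 AND s0 = 1 AND 1 = 1
s2 = x3 XOR s1 = 1 XOR 1 = 0
s3 = x6 NAND s2 = 0 NAND 0 = 1
s4 = x4 AND s3 = 0 AND 1 = 0
s5 = s4 XOR x2 = 0 XOR 0 = 0
s6 = NOT s5 = NOT 0 = 1
s7 = s6 NAND s3 = 1 NAND 1 = 0
So s7 = 0 as required.

x1=1 x2=0 x3=1 x4=0 x5=0 x6=0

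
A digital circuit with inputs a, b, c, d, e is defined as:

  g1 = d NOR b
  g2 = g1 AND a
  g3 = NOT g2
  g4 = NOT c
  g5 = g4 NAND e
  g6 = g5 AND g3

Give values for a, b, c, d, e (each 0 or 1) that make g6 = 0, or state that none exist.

g6 = g5 AND g3 must be 0, so at least one of g5, g3 is 0.
Check with a=1, b=0, c=0, d=0, e=0:
g1 = d NOR b = 0 NOR 0 = 1
g2 = g1 AND a = 1 AND 1 = 1
g3 = NOT g2 = NOT 1 = 0
g4 = NOT c = NOT 0 = 1
g5 = g4 NAND e = 1 NAND 0 = 1
g6 = g5 AND g3 = 1 AND 0 = 0
So g6 = 0 as required.

a=1, b=0, c=0, d=0, e=0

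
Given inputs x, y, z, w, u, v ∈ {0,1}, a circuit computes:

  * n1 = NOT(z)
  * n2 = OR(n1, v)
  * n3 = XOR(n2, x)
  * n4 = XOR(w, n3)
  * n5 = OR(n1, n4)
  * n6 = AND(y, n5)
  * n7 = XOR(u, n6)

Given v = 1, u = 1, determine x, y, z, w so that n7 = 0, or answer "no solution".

Check with v = 1, u = 1 and x=1, y=1, z=1, w=1:
n1 = NOT(z) = NOT 1 = 0
n2 = OR(n1, v) = OR(0, 1) = 1
n3 = XOR(n2, x) = XOR(1, 1) = 0
n4 = XOR(w, n3) = XOR(1, 0) = 1
n5 = OR(n1, n4) = OR(0, 1) = 1
n6 = AND(y, n5) = AND(1, 1) = 1
n7 = XOR(u, n6) = XOR(1, 1) = 0
So n7 = 0.

x=1 y=1 z=1 w=1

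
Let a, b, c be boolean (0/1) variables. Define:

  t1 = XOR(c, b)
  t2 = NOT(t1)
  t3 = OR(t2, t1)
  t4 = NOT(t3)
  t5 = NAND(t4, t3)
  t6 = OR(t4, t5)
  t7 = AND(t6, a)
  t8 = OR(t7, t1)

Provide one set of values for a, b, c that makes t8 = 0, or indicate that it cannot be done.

a=0, b=1, c=1

Check with a=0, b=1, c=1:
t1 = XOR(c, b) = XOR(1, 1) = 0
t2 = NOT(t1) = NOT 0 = 1
t3 = OR(t2, t1) = OR(1, 0) = 1
t4 = NOT(t3) = NOT 1 = 0
t5 = NAND(t4, t3) = NAND(0, 1) = 1
t6 = OR(t4, t5) = OR(0, 1) = 1
t7 = AND(t6, a) = AND(1, 0) = 0
t8 = OR(t7, t1) = OR(0, 0) = 0
So t8 = 0 as required.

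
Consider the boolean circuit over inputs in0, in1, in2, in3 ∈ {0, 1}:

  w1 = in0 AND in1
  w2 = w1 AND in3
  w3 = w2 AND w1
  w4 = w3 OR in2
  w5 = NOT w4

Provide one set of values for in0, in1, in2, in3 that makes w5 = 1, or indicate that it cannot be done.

in0=0, in1=1, in2=0, in3=1

Check with in0=0, in1=1, in2=0, in3=1:
w1 = in0 AND in1 = 0 AND 1 = 0
w2 = w1 AND in3 = 0 AND 1 = 0
w3 = w2 AND w1 = 0 AND 0 = 0
w4 = w3 OR in2 = 0 OR 0 = 0
w5 = NOT w4 = NOT 0 = 1
So w5 = 1 as required.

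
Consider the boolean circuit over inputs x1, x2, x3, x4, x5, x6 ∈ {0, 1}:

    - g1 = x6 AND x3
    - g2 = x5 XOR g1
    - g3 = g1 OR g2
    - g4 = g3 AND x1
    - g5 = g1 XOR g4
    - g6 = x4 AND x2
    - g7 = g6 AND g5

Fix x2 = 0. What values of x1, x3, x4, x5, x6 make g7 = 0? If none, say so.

x1=1, x3=0, x4=0, x5=0, x6=1

g7 = g6 AND g5 must be 0, so at least one of g6, g5 is 0.
Check with x2 = 0 and x1=1, x3=0, x4=0, x5=0, x6=1:
g1 = x6 AND x3 = 1 AND 0 = 0
g2 = x5 XOR g1 = 0 XOR 0 = 0
g3 = g1 OR g2 = 0 OR 0 = 0
g4 = g3 AND x1 = 0 AND 1 = 0
g5 = g1 XOR g4 = 0 XOR 0 = 0
g6 = x4 AND x2 = 0 AND 0 = 0
g7 = g6 AND g5 = 0 AND 0 = 0
So g7 = 0.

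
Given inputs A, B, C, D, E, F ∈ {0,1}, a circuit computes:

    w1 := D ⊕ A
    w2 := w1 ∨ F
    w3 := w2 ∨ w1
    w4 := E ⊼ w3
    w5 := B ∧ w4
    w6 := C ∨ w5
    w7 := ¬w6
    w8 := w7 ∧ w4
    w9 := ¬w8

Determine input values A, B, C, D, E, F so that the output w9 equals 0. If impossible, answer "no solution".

A=1, B=0, C=0, D=0, E=0, F=0

w9 = ¬w8 must be 0, so w8 = 1.
w8 = w7 ∧ w4 must be 1, so both w7 = 1 and w4 = 1.
Check with A=1, B=0, C=0, D=0, E=0, F=0:
w1 = D ⊕ A = 0 ⊕ 1 = 1
w2 = w1 ∨ F = 1 ∨ 0 = 1
w3 = w2 ∨ w1 = 1 ∨ 1 = 1
w4 = E ⊼ w3 = 0 ⊼ 1 = 1
w5 = B ∧ w4 = 0 ∧ 1 = 0
w6 = C ∨ w5 = 0 ∨ 0 = 0
w7 = ¬w6 = ¬0 = 1
w8 = w7 ∧ w4 = 1 ∧ 1 = 1
w9 = ¬w8 = ¬1 = 0
So w9 = 0 as required.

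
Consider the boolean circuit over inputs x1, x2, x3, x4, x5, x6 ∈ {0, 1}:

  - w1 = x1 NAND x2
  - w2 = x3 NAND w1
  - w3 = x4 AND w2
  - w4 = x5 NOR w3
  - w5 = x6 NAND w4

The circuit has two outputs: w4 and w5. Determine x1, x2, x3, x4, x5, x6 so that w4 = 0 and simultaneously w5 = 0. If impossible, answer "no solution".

no solution exists

Across all 64 input combinations, none give both w4 = 0 and w5 = 0.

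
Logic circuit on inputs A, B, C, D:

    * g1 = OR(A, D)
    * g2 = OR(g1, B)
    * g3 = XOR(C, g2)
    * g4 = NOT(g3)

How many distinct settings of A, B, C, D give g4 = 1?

g4 = NOT(g3) must be 1, so g3 = 0.
Enumerating the 16 input combinations, 8 give g4 = 1 and 8 give g4 = 0.

8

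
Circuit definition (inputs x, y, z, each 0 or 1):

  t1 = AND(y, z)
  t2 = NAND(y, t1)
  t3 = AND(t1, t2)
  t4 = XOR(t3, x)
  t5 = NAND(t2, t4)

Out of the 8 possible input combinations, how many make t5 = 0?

3

t5 = NAND(t2, t4) must be 0, so both t2 = 1 and t4 = 1.
Satisfying assignments:
  x=1, y=0, z=0
  x=1, y=0, z=1
  x=1, y=1, z=0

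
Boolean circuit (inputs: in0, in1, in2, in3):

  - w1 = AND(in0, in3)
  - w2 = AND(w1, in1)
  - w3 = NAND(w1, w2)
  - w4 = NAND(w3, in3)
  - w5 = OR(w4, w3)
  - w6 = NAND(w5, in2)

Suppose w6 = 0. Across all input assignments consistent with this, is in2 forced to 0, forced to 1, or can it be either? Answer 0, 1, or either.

w6 = NAND(w5, in2) must be 0, so both w5 = 1 and in2 = 1.
w5 = OR(w4, w3) must be 1, so at least one of w4, w3 is 1.
Every assignment with w6 = 0 has in2 = 1; there are 8 such assignment(s).

1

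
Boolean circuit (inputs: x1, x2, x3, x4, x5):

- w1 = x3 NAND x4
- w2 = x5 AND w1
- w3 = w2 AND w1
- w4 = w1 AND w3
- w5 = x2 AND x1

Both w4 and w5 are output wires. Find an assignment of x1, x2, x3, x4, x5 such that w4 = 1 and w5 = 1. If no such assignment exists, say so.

x1=1, x2=1, x3=0, x4=0, x5=1

Check with x1=1, x2=1, x3=0, x4=0, x5=1:
w1 = x3 NAND x4 = 0 NAND 0 = 1
w2 = x5 AND w1 = 1 AND 1 = 1
w3 = w2 AND w1 = 1 AND 1 = 1
w4 = w1 AND w3 = 1 AND 1 = 1
w5 = x2 AND x1 = 1 AND 1 = 1
So w4 = 1 and w5 = 1.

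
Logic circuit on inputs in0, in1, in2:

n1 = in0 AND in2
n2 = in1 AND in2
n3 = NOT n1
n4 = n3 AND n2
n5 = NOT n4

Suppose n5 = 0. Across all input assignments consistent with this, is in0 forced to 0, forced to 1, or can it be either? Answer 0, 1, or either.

n5 = NOT n4 must be 0, so n4 = 1.
Every assignment with n5 = 0 has in0 = 0; there are 1 such assignment(s).
  in0=0, in1=1, in2=1

0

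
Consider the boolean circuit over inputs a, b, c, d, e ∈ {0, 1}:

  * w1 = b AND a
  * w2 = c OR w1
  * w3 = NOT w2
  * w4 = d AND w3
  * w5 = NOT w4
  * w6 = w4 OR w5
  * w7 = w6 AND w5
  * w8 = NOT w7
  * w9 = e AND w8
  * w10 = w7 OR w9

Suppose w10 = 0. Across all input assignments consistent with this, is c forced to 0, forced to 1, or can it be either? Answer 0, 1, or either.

w10 = w7 OR w9 must be 0, so both w7 = 0 and w9 = 0.
w7 = w6 AND w5 must be 0, so at least one of w6, w5 is 0.
Every assignment with w10 = 0 has c = 0; there are 3 such assignment(s).
  a=0, b=0, c=0, d=1, e=0
  a=0, b=1, c=0, d=1, e=0
  a=1, b=0, c=0, d=1, e=0

0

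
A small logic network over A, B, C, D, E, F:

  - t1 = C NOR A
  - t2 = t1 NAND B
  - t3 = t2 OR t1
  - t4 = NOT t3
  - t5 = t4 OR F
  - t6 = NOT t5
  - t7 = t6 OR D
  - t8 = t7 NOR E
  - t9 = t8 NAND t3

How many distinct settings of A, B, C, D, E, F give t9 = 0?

8

t9 = t8 NAND t3 must be 0, so both t8 = 1 and t3 = 1.
t8 = t7 NOR E must be 1, so both t7 = 0 and E = 0.
t3 = t2 OR t1 must be 1, so at least one of t2, t1 is 1.
Enumerating the 64 input combinations, 8 give t9 = 0 and 56 give t9 = 1.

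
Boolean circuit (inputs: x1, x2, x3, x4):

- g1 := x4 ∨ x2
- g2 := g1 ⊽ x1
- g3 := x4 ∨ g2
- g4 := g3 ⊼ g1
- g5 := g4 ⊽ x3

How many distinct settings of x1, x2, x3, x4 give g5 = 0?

12

g5 = g4 ⊽ x3 must be 0, so at least one of g4, x3 is 1.
Enumerating the 16 input combinations, 12 give g5 = 0 and 4 give g5 = 1.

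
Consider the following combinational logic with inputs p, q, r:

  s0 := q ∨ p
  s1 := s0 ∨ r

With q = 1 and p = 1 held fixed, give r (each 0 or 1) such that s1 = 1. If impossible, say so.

s1 = s0 ∨ r must be 1, so at least one of s0, r is 1.
Check with q = 1 and p = 1 and r=0:
s0 = q ∨ p = 1 ∨ 1 = 1
s1 = s0 ∨ r = 1 ∨ 0 = 1
So s1 = 1.

r=0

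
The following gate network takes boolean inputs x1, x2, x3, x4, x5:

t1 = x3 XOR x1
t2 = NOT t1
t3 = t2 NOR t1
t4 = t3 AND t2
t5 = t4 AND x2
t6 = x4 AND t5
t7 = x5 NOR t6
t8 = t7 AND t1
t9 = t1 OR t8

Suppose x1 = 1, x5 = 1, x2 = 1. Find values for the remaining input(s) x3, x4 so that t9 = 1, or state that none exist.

x3=0, x4=0

t9 = t1 OR t8 must be 1, so at least one of t1, t8 is 1.
Check with x1 = 1, x5 = 1, x2 = 1 and x3=0, x4=0:
t1 = x3 XOR x1 = 0 XOR 1 = 1
t2 = NOT t1 = NOT 1 = 0
t3 = t2 NOR t1 = 0 NOR 1 = 0
t4 = t3 AND t2 = 0 AND 0 = 0
t5 = t4 AND x2 = 0 AND 1 = 0
t6 = x4 AND t5 = 0 AND 0 = 0
t7 = x5 NOR t6 = 1 NOR 0 = 0
t8 = t7 AND t1 = 0 AND 1 = 0
t9 = t1 OR t8 = 1 OR 0 = 1
So t9 = 1.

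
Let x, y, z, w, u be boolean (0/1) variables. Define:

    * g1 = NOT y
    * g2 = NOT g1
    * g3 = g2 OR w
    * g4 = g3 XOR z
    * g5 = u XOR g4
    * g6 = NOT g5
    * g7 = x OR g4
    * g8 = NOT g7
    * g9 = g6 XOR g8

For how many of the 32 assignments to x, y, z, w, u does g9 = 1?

16

g9 = g6 XOR g8 must be 1, so g6 and g8 differ.
Enumerating the 32 input combinations, 16 give g9 = 1 and 16 give g9 = 0.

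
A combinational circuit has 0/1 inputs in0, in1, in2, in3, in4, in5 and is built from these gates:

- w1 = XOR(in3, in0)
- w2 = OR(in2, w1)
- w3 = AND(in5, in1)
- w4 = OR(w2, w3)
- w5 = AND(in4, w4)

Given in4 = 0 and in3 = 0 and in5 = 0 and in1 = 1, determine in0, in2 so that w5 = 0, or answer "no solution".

in0=0, in2=0

Check with in4 = 0 and in3 = 0 and in5 = 0 and in1 = 1 and in0=0, in2=0:
w1 = XOR(in3, in0) = XOR(0, 0) = 0
w2 = OR(in2, w1) = OR(0, 0) = 0
w3 = AND(in5, in1) = AND(0, 1) = 0
w4 = OR(w2, w3) = OR(0, 0) = 0
w5 = AND(in4, w4) = AND(0, 0) = 0
So w5 = 0.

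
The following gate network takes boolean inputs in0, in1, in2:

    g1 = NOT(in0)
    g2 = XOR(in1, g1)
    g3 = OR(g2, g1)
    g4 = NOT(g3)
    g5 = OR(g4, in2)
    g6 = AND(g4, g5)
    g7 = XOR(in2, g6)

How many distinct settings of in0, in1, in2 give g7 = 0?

4

g7 = XOR(in2, g6) must be 0, so in2 and g6 are equal.
Satisfying assignments:
  in0=0, in1=0, in2=0
  in0=0, in1=1, in2=0
  in0=1, in1=0, in2=1
  in0=1, in1=1, in2=0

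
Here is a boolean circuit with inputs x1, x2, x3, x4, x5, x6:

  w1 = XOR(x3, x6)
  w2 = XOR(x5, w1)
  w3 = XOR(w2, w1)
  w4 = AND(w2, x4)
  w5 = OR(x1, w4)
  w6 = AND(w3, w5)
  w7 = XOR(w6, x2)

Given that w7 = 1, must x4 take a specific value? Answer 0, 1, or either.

Both values of x4 occur among assignments with w7 = 1:
  x4=0: x1=0, x2=1, x3=0, x4=0, x5=0, x6=0
  x4=1: x1=0, x2=0, x3=0, x4=1, x5=1, x6=0

either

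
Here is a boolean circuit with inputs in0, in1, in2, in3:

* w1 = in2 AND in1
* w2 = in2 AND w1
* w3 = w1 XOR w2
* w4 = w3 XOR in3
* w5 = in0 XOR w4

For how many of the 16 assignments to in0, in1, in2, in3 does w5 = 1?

8

w5 = in0 XOR w4 must be 1, so in0 and w4 differ.
Enumerating the 16 input combinations, 8 give w5 = 1 and 8 give w5 = 0.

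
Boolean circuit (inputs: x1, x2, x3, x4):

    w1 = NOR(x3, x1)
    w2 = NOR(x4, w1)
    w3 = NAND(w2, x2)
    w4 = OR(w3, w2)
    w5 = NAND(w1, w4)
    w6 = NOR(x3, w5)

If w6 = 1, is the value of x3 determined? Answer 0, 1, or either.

w6 = NOR(x3, w5) must be 1, so both x3 = 0 and w5 = 0.
w5 = NAND(w1, w4) must be 0, so both w1 = 1 and w4 = 1.
Every assignment with w6 = 1 has x3 = 0; there are 4 such assignment(s).
  x1=0, x2=0, x3=0, x4=0
  x1=0, x2=0, x3=0, x4=1
  x1=0, x2=1, x3=0, x4=0
  x1=0, x2=1, x3=0, x4=1

0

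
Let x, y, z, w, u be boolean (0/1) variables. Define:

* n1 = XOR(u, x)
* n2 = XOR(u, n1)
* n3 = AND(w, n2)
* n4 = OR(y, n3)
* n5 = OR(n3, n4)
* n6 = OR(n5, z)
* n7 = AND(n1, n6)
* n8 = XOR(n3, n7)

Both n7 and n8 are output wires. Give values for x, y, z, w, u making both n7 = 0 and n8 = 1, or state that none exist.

Check with x=1, y=1, z=1, w=1, u=1:
n1 = XOR(u, x) = XOR(1, 1) = 0
n2 = XOR(u, n1) = XOR(1, 0) = 1
n3 = AND(w, n2) = AND(1, 1) = 1
n4 = OR(y, n3) = OR(1, 1) = 1
n5 = OR(n3, n4) = OR(1, 1) = 1
n6 = OR(n5, z) = OR(1, 1) = 1
n7 = AND(n1, n6) = AND(0, 1) = 0
n8 = XOR(n3, n7) = XOR(1, 0) = 1
So n7 = 0 and n8 = 1.

x=1, y=1, z=1, w=1, u=1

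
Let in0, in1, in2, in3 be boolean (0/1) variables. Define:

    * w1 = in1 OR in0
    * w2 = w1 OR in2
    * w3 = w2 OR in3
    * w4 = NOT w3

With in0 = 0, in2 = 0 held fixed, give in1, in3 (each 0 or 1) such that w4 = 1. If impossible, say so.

Check with in0 = 0, in2 = 0 and in1=0, in3=0:
w1 = in1 OR in0 = 0 OR 0 = 0
w2 = w1 OR in2 = 0 OR 0 = 0
w3 = w2 OR in3 = 0 OR 0 = 0
w4 = NOT w3 = NOT 0 = 1
So w4 = 1.

in1=0, in3=0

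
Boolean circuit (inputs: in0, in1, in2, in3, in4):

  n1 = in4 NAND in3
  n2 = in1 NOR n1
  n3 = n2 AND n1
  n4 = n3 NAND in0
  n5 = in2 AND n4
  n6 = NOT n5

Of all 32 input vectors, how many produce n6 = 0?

16

n6 = NOT n5 must be 0, so n5 = 1.
n5 = in2 AND n4 must be 1, so both in2 = 1 and n4 = 1.
n4 = n3 NAND in0 must be 1, so at least one of n3, in0 is 0.
Enumerating the 32 input combinations, 16 give n6 = 0 and 16 give n6 = 1.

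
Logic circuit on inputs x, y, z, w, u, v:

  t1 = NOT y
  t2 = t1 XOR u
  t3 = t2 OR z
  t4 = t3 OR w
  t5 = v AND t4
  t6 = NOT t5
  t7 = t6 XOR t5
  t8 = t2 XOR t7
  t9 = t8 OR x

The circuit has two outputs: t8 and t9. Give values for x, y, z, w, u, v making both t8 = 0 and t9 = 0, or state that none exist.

Check with x=0, y=0, z=0, w=1, u=0, v=0:
t1 = NOT y = NOT 0 = 1
t2 = t1 XOR u = 1 XOR 0 = 1
t3 = t2 OR z = 1 OR 0 = 1
t4 = t3 OR w = 1 OR 1 = 1
t5 = v AND t4 = 0 AND 1 = 0
t6 = NOT t5 = NOT 0 = 1
t7 = t6 XOR t5 = 1 XOR 0 = 1
t8 = t2 XOR t7 = 1 XOR 1 = 0
t9 = t8 OR x = 0 OR 0 = 0
So t8 = 0 and t9 = 0.

x=0, y=0, z=0, w=1, u=0, v=0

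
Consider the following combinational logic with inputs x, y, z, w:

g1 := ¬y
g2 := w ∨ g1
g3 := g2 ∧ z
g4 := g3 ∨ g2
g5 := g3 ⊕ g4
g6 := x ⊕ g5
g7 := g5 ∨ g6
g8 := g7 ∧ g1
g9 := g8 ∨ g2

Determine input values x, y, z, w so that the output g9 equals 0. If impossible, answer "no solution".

g9 = g8 ∨ g2 must be 0, so both g8 = 0 and g2 = 0.
Check with x=0, y=1, z=0, w=0:
g1 = ¬y = ¬1 = 0
g2 = w ∨ g1 = 0 ∨ 0 = 0
g3 = g2 ∧ z = 0 ∧ 0 = 0
g4 = g3 ∨ g2 = 0 ∨ 0 = 0
g5 = g3 ⊕ g4 = 0 ⊕ 0 = 0
g6 = x ⊕ g5 = 0 ⊕ 0 = 0
g7 = g5 ∨ g6 = 0 ∨ 0 = 0
g8 = g7 ∧ g1 = 0 ∧ 0 = 0
g9 = g8 ∨ g2 = 0 ∨ 0 = 0
So g9 = 0 as required.

x=0, y=1, z=0, w=0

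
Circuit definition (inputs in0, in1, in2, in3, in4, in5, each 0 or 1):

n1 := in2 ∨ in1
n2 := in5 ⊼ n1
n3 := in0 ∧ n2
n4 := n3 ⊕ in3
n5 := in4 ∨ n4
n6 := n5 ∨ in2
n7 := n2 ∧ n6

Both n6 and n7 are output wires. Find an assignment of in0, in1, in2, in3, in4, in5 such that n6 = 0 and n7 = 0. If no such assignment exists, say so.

in0=1, in1=0, in2=0, in3=1, in4=0, in5=1

Check with in0=1, in1=0, in2=0, in3=1, in4=0, in5=1:
n1 = in2 ∨ in1 = 0 ∨ 0 = 0
n2 = in5 ⊼ n1 = 1 ⊼ 0 = 1
n3 = in0 ∧ n2 = 1 ∧ 1 = 1
n4 = n3 ⊕ in3 = 1 ⊕ 1 = 0
n5 = in4 ∨ n4 = 0 ∨ 0 = 0
n6 = n5 ∨ in2 = 0 ∨ 0 = 0
n7 = n2 ∧ n6 = 1 ∧ 0 = 0
So n6 = 0 and n7 = 0.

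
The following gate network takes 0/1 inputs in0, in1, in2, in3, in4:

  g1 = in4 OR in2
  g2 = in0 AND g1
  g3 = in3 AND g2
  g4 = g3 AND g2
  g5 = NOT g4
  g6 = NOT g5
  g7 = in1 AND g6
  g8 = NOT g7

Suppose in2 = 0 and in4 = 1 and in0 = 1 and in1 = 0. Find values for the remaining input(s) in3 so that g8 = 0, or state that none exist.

no solution exists

With in2 = 0 and in4 = 1 and in0 = 1 and in1 = 0 fixed, none of the 2 settings of in3 give g8 = 0.
For example, with in3=0:
g1 = in4 OR in2 = 1 OR 0 = 1
g2 = in0 AND g1 = 1 AND 1 = 1
g3 = in3 AND g2 = 0 AND 1 = 0
g4 = g3 AND g2 = 0 AND 1 = 0
g5 = NOT g4 = NOT 0 = 1
g6 = NOT g5 = NOT 1 = 0
g7 = in1 AND g6 = 0 AND 0 = 0
g8 = NOT g7 = NOT 0 = 1
giving g8 = 1 ≠ 0.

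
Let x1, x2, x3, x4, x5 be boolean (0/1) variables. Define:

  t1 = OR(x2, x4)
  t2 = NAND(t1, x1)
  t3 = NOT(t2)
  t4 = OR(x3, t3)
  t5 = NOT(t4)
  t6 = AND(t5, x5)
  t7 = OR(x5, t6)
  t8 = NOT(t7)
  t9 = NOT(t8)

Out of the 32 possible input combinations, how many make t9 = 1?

16

t9 = NOT(t8) must be 1, so t8 = 0.
t8 = NOT(t7) must be 0, so t7 = 1.
Enumerating the 32 input combinations, 16 give t9 = 1 and 16 give t9 = 0.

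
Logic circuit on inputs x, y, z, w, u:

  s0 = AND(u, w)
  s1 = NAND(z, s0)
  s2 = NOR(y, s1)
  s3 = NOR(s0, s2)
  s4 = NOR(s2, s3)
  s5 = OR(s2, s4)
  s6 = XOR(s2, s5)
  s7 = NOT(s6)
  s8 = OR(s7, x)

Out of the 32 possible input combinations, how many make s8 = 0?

s8 = OR(s7, x) must be 0, so both s7 = 0 and x = 0.
s7 = NOT(s6) must be 0, so s6 = 1.
s6 = XOR(s2, s5) must be 1, so s2 and s5 differ.
Satisfying assignments:
  x=0, y=0, z=0, w=1, u=1
  x=0, y=1, z=0, w=1, u=1
  x=0, y=1, z=1, w=1, u=1

3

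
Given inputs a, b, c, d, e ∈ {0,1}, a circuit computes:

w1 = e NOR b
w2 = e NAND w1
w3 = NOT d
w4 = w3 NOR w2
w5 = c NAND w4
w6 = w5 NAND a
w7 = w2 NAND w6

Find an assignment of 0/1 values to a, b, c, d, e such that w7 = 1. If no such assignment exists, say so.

a=1, b=0, c=1, d=0, e=0

w7 = w2 NAND w6 must be 1, so at least one of w2, w6 is 0.
Check with a=1, b=0, c=1, d=0, e=0:
w1 = e NOR b = 0 NOR 0 = 1
w2 = e NAND w1 = 0 NAND 1 = 1
w3 = NOT d = NOT 0 = 1
w4 = w3 NOR w2 = 1 NOR 1 = 0
w5 = c NAND w4 = 1 NAND 0 = 1
w6 = w5 NAND a = 1 NAND 1 = 0
w7 = w2 NAND w6 = 1 NAND 0 = 1
So w7 = 1 as required.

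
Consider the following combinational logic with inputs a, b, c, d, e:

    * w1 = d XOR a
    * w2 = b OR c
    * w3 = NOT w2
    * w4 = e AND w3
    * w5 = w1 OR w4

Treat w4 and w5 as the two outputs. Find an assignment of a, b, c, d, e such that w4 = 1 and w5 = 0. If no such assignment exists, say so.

Across all 32 input combinations, none give both w4 = 1 and w5 = 0.

no solution exists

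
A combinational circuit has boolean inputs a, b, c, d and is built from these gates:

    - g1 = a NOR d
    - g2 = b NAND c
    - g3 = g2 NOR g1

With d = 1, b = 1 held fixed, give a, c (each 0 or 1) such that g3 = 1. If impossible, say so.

g3 = g2 NOR g1 must be 1, so both g2 = 0 and g1 = 0.
Check with d = 1, b = 1 and a=0, c=1:
g1 = a NOR d = 0 NOR 1 = 0
g2 = b NAND c = 1 NAND 1 = 0
g3 = g2 NOR g1 = 0 NOR 0 = 1
So g3 = 1.

a=0, c=1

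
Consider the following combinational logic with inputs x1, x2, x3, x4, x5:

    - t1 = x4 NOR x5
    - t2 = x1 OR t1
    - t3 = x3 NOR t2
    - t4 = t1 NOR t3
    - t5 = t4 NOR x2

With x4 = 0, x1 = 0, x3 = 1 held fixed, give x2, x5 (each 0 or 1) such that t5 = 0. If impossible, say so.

x2=1, x5=0

Check with x4 = 0, x1 = 0, x3 = 1 and x2=1, x5=0:
t1 = x4 NOR x5 = 0 NOR 0 = 1
t2 = x1 OR t1 = 0 OR 1 = 1
t3 = x3 NOR t2 = 1 NOR 1 = 0
t4 = t1 NOR t3 = 1 NOR 0 = 0
t5 = t4 NOR x2 = 0 NOR 1 = 0
So t5 = 0.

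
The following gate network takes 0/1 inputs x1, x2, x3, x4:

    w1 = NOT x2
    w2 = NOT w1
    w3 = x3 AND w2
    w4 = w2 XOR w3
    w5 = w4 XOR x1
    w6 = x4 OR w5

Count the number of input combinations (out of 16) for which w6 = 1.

w6 = x4 OR w5 must be 1, so at least one of x4, w5 is 1.
Enumerating the 16 input combinations, 12 give w6 = 1 and 4 give w6 = 0.

12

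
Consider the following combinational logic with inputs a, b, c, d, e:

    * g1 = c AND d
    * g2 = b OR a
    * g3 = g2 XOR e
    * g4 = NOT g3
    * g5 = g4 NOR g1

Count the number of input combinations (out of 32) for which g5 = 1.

12

g5 = g4 NOR g1 must be 1, so both g4 = 0 and g1 = 0.
Enumerating the 32 input combinations, 12 give g5 = 1 and 20 give g5 = 0.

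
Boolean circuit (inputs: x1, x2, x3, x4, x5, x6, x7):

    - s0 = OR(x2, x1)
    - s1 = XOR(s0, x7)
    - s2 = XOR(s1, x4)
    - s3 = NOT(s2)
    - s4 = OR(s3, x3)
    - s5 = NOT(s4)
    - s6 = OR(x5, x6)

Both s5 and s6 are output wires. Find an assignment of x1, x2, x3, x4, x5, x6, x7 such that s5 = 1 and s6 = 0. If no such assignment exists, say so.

x1=0 x2=1 x3=0 x4=0 x5=0 x6=0 x7=0

Check with x1=0 x2=1 x3=0 x4=0 x5=0 x6=0 x7=0:
s0 = OR(x2, x1) = OR(1, 0) = 1
s1 = XOR(s0, x7) = XOR(1, 0) = 1
s2 = XOR(s1, x4) = XOR(1, 0) = 1
s3 = NOT(s2) = NOT 1 = 0
s4 = OR(s3, x3) = OR(0, 0) = 0
s5 = NOT(s4) = NOT 0 = 1
s6 = OR(x5, x6) = OR(0, 0) = 0
So s5 = 1 and s6 = 0.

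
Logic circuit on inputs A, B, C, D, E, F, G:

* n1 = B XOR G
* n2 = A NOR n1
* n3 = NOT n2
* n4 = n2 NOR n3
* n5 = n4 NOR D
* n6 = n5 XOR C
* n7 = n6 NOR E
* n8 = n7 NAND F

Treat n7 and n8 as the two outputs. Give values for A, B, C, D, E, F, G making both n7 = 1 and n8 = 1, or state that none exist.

A=1 B=0 C=1 D=0 E=0 F=0 G=0

Check with A=1 B=0 C=1 D=0 E=0 F=0 G=0:
n1 = B XOR G = 0 XOR 0 = 0
n2 = A NOR n1 = 1 NOR 0 = 0
n3 = NOT n2 = NOT 0 = 1
n4 = n2 NOR n3 = 0 NOR 1 = 0
n5 = n4 NOR D = 0 NOR 0 = 1
n6 = n5 XOR C = 1 XOR 1 = 0
n7 = n6 NOR E = 0 NOR 0 = 1
n8 = n7 NAND F = 1 NAND 0 = 1
So n7 = 1 and n8 = 1.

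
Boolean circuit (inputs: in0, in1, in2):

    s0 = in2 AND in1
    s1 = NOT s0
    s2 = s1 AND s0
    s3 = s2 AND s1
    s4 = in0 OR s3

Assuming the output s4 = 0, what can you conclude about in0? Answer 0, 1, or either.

0

s4 = in0 OR s3 must be 0, so both in0 = 0 and s3 = 0.
s3 = s2 AND s1 must be 0, so at least one of s2, s1 is 0.
Every assignment with s4 = 0 has in0 = 0; there are 4 such assignment(s).
  in0=0, in1=0, in2=0
  in0=0, in1=0, in2=1
  in0=0, in1=1, in2=0
  in0=0, in1=1, in2=1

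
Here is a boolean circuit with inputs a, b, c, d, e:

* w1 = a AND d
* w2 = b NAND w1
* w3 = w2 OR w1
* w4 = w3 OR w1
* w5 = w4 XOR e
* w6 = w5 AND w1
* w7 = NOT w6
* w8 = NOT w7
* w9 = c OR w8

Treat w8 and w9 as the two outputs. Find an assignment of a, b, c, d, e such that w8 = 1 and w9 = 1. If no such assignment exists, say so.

a=1, b=0, c=0, d=1, e=0

Check with a=1, b=0, c=0, d=1, e=0:
w1 = a AND d = 1 AND 1 = 1
w2 = b NAND w1 = 0 NAND 1 = 1
w3 = w2 OR w1 = 1 OR 1 = 1
w4 = w3 OR w1 = 1 OR 1 = 1
w5 = w4 XOR e = 1 XOR 0 = 1
w6 = w5 AND w1 = 1 AND 1 = 1
w7 = NOT w6 = NOT 1 = 0
w8 = NOT w7 = NOT 0 = 1
w9 = c OR w8 = 0 OR 1 = 1
So w8 = 1 and w9 = 1.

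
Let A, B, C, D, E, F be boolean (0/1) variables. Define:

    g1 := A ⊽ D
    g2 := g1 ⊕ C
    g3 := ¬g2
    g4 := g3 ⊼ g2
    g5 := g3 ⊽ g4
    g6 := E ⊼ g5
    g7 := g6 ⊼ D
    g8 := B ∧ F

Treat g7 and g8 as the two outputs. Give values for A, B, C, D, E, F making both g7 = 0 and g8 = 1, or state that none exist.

Check with A=1, B=1, C=1, D=1, E=0, F=1:
g1 = A ⊽ D = 1 ⊽ 1 = 0
g2 = g1 ⊕ C = 0 ⊕ 1 = 1
g3 = ¬g2 = ¬1 = 0
g4 = g3 ⊼ g2 = 0 ⊼ 1 = 1
g5 = g3 ⊽ g4 = 0 ⊽ 1 = 0
g6 = E ⊼ g5 = 0 ⊼ 0 = 1
g7 = g6 ⊼ D = 1 ⊼ 1 = 0
g8 = B ∧ F = 1 ∧ 1 = 1
So g7 = 0 and g8 = 1.

A=1, B=1, C=1, D=1, E=0, F=1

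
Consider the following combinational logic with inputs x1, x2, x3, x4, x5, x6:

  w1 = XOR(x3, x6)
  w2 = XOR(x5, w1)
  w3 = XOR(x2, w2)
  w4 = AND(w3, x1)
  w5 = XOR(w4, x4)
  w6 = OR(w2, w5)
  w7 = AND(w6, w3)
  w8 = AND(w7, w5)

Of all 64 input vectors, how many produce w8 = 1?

w8 = AND(w7, w5) must be 1, so both w7 = 1 and w5 = 1.
w7 = AND(w6, w3) must be 1, so both w6 = 1 and w3 = 1.
w5 = XOR(w4, x4) must be 1, so w4 and x4 differ.
Enumerating the 64 input combinations, 16 give w8 = 1 and 48 give w8 = 0.

16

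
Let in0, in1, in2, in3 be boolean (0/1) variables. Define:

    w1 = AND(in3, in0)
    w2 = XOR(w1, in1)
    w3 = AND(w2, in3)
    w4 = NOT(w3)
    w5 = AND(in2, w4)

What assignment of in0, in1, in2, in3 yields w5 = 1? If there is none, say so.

w5 = AND(in2, w4) must be 1, so both in2 = 1 and w4 = 1.
w4 = NOT(w3) must be 1, so w3 = 0.
Check with in0=1, in1=1, in2=1, in3=0:
w1 = AND(in3, in0) = AND(0, 1) = 0
w2 = XOR(w1, in1) = XOR(0, 1) = 1
w3 = AND(w2, in3) = AND(1, 0) = 0
w4 = NOT(w3) = NOT 0 = 1
w5 = AND(in2, w4) = AND(1, 1) = 1
So w5 = 1 as required.

in0=1, in1=1, in2=1, in3=0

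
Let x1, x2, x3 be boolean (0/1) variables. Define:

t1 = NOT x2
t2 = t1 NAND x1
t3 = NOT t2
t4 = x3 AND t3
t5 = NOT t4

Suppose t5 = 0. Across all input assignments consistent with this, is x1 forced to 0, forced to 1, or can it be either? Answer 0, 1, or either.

t5 = NOT t4 must be 0, so t4 = 1.
t4 = x3 AND t3 must be 1, so both x3 = 1 and t3 = 1.
t3 = NOT t2 must be 1, so t2 = 0.
Every assignment with t5 = 0 has x1 = 1; there are 1 such assignment(s).
  x1=1, x2=0, x3=1

1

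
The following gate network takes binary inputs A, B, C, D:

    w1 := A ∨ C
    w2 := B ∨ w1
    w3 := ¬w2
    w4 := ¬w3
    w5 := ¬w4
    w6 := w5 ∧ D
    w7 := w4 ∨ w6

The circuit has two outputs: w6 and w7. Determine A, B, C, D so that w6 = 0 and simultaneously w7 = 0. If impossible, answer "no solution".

Check with A=0 B=0 C=0 D=0:
w1 = A ∨ C = 0 ∨ 0 = 0
w2 = B ∨ w1 = 0 ∨ 0 = 0
w3 = ¬w2 = ¬0 = 1
w4 = ¬w3 = ¬1 = 0
w5 = ¬w4 = ¬0 = 1
w6 = w5 ∧ D = 1 ∧ 0 = 0
w7 = w4 ∨ w6 = 0 ∨ 0 = 0
So w6 = 0 and w7 = 0.

A=0 B=0 C=0 D=0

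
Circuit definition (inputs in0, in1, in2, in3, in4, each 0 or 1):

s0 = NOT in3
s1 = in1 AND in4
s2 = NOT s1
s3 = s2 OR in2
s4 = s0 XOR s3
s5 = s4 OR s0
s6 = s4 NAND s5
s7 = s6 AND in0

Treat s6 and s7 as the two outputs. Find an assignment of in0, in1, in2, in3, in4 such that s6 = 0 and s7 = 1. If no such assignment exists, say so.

Across all 32 input combinations, none give both s6 = 0 and s7 = 1.

no solution exists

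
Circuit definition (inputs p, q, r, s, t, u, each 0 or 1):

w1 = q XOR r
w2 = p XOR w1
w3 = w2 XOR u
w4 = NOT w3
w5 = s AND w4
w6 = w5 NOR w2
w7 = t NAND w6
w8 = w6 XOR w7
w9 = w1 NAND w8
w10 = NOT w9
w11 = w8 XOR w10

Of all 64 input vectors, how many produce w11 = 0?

38

w11 = w8 XOR w10 must be 0, so w8 and w10 are equal.
Enumerating the 64 input combinations, 38 give w11 = 0 and 26 give w11 = 1.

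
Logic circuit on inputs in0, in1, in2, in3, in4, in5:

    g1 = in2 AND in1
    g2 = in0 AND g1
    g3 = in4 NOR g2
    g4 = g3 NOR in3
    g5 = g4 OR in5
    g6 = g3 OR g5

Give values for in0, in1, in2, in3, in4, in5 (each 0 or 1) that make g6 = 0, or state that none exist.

in0=1, in1=1, in2=1, in3=1, in4=1, in5=0

Check with in0=1, in1=1, in2=1, in3=1, in4=1, in5=0:
g1 = in2 AND in1 = 1 AND 1 = 1
g2 = in0 AND g1 = 1 AND 1 = 1
g3 = in4 NOR g2 = 1 NOR 1 = 0
g4 = g3 NOR in3 = 0 NOR 1 = 0
g5 = g4 OR in5 = 0 OR 0 = 0
g6 = g3 OR g5 = 0 OR 0 = 0
So g6 = 0 as required.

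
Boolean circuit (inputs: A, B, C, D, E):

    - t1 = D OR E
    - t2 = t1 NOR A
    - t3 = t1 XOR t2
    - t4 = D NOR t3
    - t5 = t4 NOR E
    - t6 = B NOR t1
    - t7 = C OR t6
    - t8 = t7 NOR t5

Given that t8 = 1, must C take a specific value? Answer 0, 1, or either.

t8 = t7 NOR t5 must be 1, so both t7 = 0 and t5 = 0.
Every assignment with t8 = 1 has C = 0; there are 9 such assignment(s).

0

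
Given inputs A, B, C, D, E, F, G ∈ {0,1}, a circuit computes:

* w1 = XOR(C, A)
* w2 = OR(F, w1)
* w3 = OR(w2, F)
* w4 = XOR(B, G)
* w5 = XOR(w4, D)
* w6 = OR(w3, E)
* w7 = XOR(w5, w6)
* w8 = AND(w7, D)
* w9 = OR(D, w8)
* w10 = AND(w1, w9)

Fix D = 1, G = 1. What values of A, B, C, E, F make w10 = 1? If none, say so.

w10 = AND(w1, w9) must be 1, so both w1 = 1 and w9 = 1.
Check with D = 1, G = 1 and A=1, B=0, C=0, E=1, F=0:
w1 = XOR(C, A) = XOR(0, 1) = 1
w2 = OR(F, w1) = OR(0, 1) = 1
w3 = OR(w2, F) = OR(1, 0) = 1
w4 = XOR(B, G) = XOR(0, 1) = 1
w5 = XOR(w4, D) = XOR(1, 1) = 0
w6 = OR(w3, E) = OR(1, 1) = 1
w7 = XOR(w5, w6) = XOR(0, 1) = 1
w8 = AND(w7, D) = AND(1, 1) = 1
w9 = OR(D, w8) = OR(1, 1) = 1
w10 = AND(w1, w9) = AND(1, 1) = 1
So w10 = 1.

A=1 B=0 C=0 E=1 F=0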